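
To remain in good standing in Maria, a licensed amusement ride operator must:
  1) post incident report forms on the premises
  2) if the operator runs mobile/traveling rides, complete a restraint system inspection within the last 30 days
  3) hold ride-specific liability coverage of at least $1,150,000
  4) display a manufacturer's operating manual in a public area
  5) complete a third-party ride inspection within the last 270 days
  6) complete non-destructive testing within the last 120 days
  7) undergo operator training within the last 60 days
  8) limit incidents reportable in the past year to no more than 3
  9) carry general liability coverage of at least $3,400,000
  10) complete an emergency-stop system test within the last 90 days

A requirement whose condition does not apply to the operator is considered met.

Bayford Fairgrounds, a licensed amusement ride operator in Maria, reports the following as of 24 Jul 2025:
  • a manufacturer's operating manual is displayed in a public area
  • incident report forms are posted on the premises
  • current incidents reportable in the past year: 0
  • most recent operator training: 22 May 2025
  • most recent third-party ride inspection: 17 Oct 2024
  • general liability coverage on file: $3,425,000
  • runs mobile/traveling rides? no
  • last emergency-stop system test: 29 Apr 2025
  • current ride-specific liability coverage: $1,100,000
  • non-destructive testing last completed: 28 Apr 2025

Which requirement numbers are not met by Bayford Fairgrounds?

1. incident report forms present → met
2. condition 'runs mobile/traveling rides' does not hold → requirement n/a → met
3. ride-specific liability coverage $1,100,000 < $1,150,000 → not met
4. manufacturer's operating manual present → met
5. third-party ride inspection 280 days ago vs limit 270 → not met
6. non-destructive testing 87 days ago vs limit 120 → met
7. operator training 63 days ago vs limit 60 → not met
8. incidents reportable in the past year 0 ≤ 3 → met
9. general liability coverage $3,425,000 ≥ $3,400,000 → met
10. emergency-stop system test 86 days ago vs limit 90 → met
Not met: 3, 5, 7

3, 5, 7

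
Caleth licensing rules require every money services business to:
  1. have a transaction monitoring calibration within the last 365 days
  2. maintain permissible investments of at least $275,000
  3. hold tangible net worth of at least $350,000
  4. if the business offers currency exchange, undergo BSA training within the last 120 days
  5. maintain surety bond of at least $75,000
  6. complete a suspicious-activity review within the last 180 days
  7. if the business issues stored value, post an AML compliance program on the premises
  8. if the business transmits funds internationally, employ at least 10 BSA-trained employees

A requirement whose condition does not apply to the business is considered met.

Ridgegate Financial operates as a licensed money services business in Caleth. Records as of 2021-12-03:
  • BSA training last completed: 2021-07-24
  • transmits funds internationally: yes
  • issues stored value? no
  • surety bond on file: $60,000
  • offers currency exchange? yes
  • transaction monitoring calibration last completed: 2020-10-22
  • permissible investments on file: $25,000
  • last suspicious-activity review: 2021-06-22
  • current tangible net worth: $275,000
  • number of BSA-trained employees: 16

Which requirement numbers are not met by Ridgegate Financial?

1. transaction monitoring calibration 407 days ago vs limit 365 → not met
2. permissible investments $25,000 < $275,000 → not met
3. tangible net worth $275,000 < $350,000 → not met
4. condition 'offers currency exchange' holds; BSA training 132 days ago vs limit 120 → not met
5. surety bond $60,000 < $75,000 → not met
6. suspicious-activity review 164 days ago vs limit 180 → met
7. condition 'issues stored value' does not hold → requirement n/a → met
8. condition 'transmits funds internationally' holds; BSA-trained employees 16 ≥ 10 → met
Not met: 1, 2, 3, 4, 5

1, 2, 3, 4, 5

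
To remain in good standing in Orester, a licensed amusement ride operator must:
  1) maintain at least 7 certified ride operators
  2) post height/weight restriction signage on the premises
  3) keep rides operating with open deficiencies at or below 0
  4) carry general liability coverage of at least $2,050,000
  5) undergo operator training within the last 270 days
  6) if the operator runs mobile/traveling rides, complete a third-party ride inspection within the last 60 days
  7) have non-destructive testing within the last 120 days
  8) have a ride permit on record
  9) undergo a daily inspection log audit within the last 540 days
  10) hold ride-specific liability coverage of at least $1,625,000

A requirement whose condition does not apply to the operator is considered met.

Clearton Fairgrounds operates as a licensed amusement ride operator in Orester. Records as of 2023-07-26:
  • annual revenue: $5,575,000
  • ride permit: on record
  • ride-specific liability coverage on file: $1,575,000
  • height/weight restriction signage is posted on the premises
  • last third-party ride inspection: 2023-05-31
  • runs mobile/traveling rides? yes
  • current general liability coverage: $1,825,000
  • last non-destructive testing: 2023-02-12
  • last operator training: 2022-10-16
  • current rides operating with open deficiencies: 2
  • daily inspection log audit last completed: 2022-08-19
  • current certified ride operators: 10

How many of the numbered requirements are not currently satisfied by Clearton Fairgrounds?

1. certified ride operators 10 ≥ 7 → met
2. height/weight restriction signage present → met
3. rides operating with open deficiencies 2 > 0 → not met
4. general liability coverage $1,825,000 < $2,050,000 → not met
5. operator training 283 days ago vs limit 270 → not met
6. condition 'runs mobile/traveling rides' holds; third-party ride inspection 56 days ago vs limit 60 → met
7. non-destructive testing 164 days ago vs limit 120 → not met
8. ride permit present → met
9. daily inspection log audit 341 days ago vs limit 540 → met
10. ride-specific liability coverage $1,575,000 < $1,625,000 → not met
Not met: 5 of 10

5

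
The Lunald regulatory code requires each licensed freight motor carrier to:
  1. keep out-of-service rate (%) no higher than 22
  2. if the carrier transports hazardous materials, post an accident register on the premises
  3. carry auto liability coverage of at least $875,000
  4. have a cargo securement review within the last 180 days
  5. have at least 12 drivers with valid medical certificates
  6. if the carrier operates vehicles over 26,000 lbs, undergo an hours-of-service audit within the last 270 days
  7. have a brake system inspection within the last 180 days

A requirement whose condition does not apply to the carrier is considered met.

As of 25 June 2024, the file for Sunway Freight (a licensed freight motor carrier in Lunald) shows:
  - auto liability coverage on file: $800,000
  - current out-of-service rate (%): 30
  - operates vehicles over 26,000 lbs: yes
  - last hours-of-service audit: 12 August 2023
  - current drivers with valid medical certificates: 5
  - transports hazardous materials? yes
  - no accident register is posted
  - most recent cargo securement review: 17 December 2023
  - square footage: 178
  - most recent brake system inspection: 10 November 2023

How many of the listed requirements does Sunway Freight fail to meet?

7

1. out-of-service rate (%) 30 > 22 → not met
2. condition 'transports hazardous materials' holds; accident register absent → not met
3. auto liability coverage $800,000 < $875,000 → not met
4. cargo securement review 191 days ago vs limit 180 → not met
5. drivers with valid medical certificates 5 < 12 → not met
6. condition 'operates vehicles over 26,000 lbs' holds; hours-of-service audit 318 days ago vs limit 270 → not met
7. brake system inspection 228 days ago vs limit 180 → not met
Not met: 7 of 7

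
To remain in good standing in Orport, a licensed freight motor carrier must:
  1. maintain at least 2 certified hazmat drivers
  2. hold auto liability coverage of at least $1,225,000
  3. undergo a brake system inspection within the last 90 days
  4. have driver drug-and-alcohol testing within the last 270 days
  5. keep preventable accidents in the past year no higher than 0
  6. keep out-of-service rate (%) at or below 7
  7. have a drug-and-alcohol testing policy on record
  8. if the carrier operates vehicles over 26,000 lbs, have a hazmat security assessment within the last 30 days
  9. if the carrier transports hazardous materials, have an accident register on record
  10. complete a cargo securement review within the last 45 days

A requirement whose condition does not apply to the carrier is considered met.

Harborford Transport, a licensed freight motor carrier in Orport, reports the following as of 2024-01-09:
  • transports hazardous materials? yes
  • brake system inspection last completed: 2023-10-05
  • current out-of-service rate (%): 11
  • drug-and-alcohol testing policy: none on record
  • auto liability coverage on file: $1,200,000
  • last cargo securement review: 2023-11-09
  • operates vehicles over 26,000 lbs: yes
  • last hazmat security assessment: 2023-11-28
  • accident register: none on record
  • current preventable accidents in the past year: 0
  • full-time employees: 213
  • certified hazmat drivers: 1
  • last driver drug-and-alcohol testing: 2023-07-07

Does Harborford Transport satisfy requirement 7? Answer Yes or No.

7. drug-and-alcohol testing policy absent → not met

No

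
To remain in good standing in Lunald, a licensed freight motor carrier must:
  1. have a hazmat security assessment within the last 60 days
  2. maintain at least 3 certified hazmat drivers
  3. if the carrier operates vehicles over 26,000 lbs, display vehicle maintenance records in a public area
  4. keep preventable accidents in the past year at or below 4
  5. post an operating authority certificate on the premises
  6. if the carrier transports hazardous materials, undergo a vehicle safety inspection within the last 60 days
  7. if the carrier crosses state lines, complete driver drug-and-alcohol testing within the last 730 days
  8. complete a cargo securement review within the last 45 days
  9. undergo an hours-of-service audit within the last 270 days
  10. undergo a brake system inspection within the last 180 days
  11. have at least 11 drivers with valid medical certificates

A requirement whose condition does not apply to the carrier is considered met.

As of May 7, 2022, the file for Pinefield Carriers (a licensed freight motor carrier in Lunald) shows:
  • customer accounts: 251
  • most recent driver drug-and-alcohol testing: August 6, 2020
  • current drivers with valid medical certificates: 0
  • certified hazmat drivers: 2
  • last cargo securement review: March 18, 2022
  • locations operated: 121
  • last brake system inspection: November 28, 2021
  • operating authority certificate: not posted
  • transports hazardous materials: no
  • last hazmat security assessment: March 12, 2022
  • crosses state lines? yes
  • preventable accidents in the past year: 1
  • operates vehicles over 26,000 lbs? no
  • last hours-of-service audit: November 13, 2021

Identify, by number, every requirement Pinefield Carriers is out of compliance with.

2, 5, 8, 11

1. hazmat security assessment 56 days ago vs limit 60 → met
2. certified hazmat drivers 2 < 3 → not met
3. condition 'operates vehicles over 26,000 lbs' does not hold → requirement n/a → met
4. preventable accidents in the past year 1 ≤ 4 → met
5. operating authority certificate absent → not met
6. condition 'transports hazardous materials' does not hold → requirement n/a → met
7. condition 'crosses state lines' holds; driver drug-and-alcohol testing 639 days ago vs limit 730 → met
8. cargo securement review 50 days ago vs limit 45 → not met
9. hours-of-service audit 175 days ago vs limit 270 → met
10. brake system inspection 160 days ago vs limit 180 → met
11. drivers with valid medical certificates 0 < 11 → not met
Not met: 2, 5, 8, 11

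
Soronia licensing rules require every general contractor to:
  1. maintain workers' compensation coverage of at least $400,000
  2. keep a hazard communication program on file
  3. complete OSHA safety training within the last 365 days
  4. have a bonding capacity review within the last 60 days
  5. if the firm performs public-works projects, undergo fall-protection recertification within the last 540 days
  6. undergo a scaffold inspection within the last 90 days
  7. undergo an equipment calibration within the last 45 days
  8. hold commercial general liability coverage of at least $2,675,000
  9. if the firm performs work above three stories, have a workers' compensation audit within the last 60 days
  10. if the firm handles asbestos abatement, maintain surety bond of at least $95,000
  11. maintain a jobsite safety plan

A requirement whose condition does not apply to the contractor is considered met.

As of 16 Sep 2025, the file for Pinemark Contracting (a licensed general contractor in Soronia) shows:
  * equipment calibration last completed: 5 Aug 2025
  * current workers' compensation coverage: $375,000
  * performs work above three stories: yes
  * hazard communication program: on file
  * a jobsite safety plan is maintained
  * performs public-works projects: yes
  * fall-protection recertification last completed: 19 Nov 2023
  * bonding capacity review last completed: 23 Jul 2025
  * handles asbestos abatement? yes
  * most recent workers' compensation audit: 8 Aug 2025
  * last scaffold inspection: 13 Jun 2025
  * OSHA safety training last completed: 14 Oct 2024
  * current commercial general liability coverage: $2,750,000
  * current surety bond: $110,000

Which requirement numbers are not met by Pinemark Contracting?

1, 5, 6

1. workers' compensation coverage $375,000 < $400,000 → not met
2. hazard communication program present → met
3. OSHA safety training 337 days ago vs limit 365 → met
4. bonding capacity review 55 days ago vs limit 60 → met
5. condition 'performs public-works projects' holds; fall-protection recertification 667 days ago vs limit 540 → not met
6. scaffold inspection 95 days ago vs limit 90 → not met
7. equipment calibration 42 days ago vs limit 45 → met
8. commercial general liability coverage $2,750,000 ≥ $2,675,000 → met
9. condition 'performs work above three stories' holds; workers' compensation audit 39 days ago vs limit 60 → met
10. condition 'handles asbestos abatement' holds; surety bond $110,000 ≥ $95,000 → met
11. jobsite safety plan present → met
Not met: 1, 5, 6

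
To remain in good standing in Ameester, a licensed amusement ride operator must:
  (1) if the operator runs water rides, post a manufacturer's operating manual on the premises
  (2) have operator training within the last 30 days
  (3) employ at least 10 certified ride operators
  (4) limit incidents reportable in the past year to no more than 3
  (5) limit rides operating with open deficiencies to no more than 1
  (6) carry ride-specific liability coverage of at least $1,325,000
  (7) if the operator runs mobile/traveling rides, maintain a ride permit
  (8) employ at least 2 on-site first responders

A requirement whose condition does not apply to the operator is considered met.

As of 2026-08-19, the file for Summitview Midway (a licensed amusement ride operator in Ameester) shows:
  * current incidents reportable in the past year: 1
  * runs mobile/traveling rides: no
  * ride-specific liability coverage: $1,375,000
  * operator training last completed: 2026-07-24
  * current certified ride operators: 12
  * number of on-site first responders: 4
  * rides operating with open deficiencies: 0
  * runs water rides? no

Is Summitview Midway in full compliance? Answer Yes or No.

1. condition 'runs water rides' does not hold → requirement n/a → met
2. operator training 26 days ago vs limit 30 → met
3. certified ride operators 12 ≥ 10 → met
4. incidents reportable in the past year 1 ≤ 3 → met
5. rides operating with open deficiencies 0 ≤ 1 → met
6. ride-specific liability coverage $1,375,000 ≥ $1,325,000 → met
7. condition 'runs mobile/traveling rides' does not hold → requirement n/a → met
8. on-site first responders 4 ≥ 2 → met
All met.

Yes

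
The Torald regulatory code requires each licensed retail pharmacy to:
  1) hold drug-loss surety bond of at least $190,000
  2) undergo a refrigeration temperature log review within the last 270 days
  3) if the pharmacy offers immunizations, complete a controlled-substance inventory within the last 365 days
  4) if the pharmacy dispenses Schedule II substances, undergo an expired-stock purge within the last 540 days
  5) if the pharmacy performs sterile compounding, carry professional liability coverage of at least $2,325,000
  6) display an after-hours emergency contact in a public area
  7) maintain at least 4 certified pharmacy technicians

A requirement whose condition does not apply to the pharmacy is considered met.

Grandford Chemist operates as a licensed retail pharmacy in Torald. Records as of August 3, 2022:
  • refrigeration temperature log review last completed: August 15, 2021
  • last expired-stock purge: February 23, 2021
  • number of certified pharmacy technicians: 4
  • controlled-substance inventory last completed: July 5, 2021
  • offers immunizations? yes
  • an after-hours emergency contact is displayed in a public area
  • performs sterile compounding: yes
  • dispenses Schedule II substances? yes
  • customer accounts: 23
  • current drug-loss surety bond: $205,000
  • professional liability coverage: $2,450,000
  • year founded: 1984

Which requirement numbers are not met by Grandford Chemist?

1. drug-loss surety bond $205,000 ≥ $190,000 → met
2. refrigeration temperature log review 353 days ago vs limit 270 → not met
3. condition 'offers immunizations' holds; controlled-substance inventory 394 days ago vs limit 365 → not met
4. condition 'dispenses Schedule II substances' holds; expired-stock purge 526 days ago vs limit 540 → met
5. condition 'performs sterile compounding' holds; professional liability coverage $2,450,000 ≥ $2,325,000 → met
6. after-hours emergency contact present → met
7. certified pharmacy technicians 4 ≥ 4 → met
Not met: 2, 3

2, 3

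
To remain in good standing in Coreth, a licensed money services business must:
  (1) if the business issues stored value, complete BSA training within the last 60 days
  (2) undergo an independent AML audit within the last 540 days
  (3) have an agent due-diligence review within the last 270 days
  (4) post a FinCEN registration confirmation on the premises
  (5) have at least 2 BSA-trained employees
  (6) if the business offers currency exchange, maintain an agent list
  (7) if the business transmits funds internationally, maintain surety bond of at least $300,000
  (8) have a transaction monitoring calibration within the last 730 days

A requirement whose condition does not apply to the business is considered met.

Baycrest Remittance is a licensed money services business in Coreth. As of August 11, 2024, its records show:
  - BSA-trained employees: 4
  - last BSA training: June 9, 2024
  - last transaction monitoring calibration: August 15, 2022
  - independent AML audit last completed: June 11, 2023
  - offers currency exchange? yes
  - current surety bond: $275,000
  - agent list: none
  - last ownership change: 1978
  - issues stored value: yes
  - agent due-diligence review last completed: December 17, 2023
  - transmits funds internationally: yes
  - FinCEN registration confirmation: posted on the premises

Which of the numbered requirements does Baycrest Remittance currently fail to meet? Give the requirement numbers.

1. condition 'issues stored value' holds; BSA training 63 days ago vs limit 60 → not met
2. independent AML audit 427 days ago vs limit 540 → met
3. agent due-diligence review 238 days ago vs limit 270 → met
4. FinCEN registration confirmation present → met
5. BSA-trained employees 4 ≥ 2 → met
6. condition 'offers currency exchange' holds; agent list absent → not met
7. condition 'transmits funds internationally' holds; surety bond $275,000 < $300,000 → not met
8. transaction monitoring calibration 727 days ago vs limit 730 → met
Not met: 1, 6, 7

1, 6, 7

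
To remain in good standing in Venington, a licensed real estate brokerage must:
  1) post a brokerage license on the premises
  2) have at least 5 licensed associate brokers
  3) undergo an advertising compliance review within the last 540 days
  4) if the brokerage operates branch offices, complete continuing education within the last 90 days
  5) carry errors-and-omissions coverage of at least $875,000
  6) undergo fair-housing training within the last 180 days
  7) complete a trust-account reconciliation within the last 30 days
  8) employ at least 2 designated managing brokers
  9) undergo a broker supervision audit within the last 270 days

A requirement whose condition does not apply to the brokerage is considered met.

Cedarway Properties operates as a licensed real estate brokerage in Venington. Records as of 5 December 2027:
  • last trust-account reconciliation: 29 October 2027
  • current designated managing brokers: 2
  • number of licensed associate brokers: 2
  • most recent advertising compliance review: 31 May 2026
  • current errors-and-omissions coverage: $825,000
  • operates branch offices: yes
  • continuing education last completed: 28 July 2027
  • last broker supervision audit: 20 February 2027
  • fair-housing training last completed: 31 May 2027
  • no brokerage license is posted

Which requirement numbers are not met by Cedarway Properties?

1. brokerage license absent → not met
2. licensed associate brokers 2 < 5 → not met
3. advertising compliance review 553 days ago vs limit 540 → not met
4. condition 'operates branch offices' holds; continuing education 130 days ago vs limit 90 → not met
5. errors-and-omissions coverage $825,000 < $875,000 → not met
6. fair-housing training 188 days ago vs limit 180 → not met
7. trust-account reconciliation 37 days ago vs limit 30 → not met
8. designated managing brokers 2 ≥ 2 → met
9. broker supervision audit 288 days ago vs limit 270 → not met
Not met: 1, 2, 3, 4, 5, 6, 7, 9

1, 2, 3, 4, 5, 6, 7, 9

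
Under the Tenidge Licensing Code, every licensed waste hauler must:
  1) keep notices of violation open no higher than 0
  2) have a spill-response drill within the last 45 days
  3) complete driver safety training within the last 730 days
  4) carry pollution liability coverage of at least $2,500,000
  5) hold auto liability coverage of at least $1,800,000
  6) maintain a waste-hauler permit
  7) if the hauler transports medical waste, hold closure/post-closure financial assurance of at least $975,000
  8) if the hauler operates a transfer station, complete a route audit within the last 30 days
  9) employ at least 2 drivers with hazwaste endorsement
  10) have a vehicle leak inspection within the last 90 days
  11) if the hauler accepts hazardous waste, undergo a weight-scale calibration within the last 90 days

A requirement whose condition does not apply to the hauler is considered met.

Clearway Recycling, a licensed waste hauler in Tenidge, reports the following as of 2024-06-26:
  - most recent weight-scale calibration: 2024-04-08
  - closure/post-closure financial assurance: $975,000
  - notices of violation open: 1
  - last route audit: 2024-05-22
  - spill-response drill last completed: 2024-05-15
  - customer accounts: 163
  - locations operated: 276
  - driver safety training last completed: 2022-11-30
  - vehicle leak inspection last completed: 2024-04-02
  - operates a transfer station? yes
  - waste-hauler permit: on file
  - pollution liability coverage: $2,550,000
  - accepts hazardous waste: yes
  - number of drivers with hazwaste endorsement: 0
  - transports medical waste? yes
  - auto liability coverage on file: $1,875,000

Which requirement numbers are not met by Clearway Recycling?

1. notices of violation open 1 > 0 → not met
2. spill-response drill 42 days ago vs limit 45 → met
3. driver safety training 574 days ago vs limit 730 → met
4. pollution liability coverage $2,550,000 ≥ $2,500,000 → met
5. auto liability coverage $1,875,000 ≥ $1,800,000 → met
6. waste-hauler permit present → met
7. condition 'transports medical waste' holds; closure/post-closure financial assurance $975,000 ≥ $975,000 → met
8. condition 'operates a transfer station' holds; route audit 35 days ago vs limit 30 → not met
9. drivers with hazwaste endorsement 0 < 2 → not met
10. vehicle leak inspection 85 days ago vs limit 90 → met
11. condition 'accepts hazardous waste' holds; weight-scale calibration 79 days ago vs limit 90 → met
Not met: 1, 8, 9

1, 8, 9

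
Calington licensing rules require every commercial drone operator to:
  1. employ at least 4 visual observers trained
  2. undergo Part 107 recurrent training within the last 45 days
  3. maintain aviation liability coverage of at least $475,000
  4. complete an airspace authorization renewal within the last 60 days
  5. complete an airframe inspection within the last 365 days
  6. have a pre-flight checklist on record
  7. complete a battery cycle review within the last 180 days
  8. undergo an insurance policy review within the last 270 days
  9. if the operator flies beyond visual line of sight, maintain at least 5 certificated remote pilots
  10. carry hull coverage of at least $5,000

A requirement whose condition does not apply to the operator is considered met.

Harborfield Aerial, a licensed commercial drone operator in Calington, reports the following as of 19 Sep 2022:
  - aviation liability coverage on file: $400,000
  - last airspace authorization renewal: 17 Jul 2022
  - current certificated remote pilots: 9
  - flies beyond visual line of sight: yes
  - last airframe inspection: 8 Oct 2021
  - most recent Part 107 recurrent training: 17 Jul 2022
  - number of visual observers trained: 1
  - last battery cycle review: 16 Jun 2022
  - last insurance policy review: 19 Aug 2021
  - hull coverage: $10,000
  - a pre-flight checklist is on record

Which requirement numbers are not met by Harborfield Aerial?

1. visual observers trained 1 < 4 → not met
2. Part 107 recurrent training 64 days ago vs limit 45 → not met
3. aviation liability coverage $400,000 < $475,000 → not met
4. airspace authorization renewal 64 days ago vs limit 60 → not met
5. airframe inspection 346 days ago vs limit 365 → met
6. pre-flight checklist present → met
7. battery cycle review 95 days ago vs limit 180 → met
8. insurance policy review 396 days ago vs limit 270 → not met
9. condition 'flies beyond visual line of sight' holds; certificated remote pilots 9 ≥ 5 → met
10. hull coverage $10,000 ≥ $5,000 → met
Not met: 1, 2, 3, 4, 8

1, 2, 3, 4, 8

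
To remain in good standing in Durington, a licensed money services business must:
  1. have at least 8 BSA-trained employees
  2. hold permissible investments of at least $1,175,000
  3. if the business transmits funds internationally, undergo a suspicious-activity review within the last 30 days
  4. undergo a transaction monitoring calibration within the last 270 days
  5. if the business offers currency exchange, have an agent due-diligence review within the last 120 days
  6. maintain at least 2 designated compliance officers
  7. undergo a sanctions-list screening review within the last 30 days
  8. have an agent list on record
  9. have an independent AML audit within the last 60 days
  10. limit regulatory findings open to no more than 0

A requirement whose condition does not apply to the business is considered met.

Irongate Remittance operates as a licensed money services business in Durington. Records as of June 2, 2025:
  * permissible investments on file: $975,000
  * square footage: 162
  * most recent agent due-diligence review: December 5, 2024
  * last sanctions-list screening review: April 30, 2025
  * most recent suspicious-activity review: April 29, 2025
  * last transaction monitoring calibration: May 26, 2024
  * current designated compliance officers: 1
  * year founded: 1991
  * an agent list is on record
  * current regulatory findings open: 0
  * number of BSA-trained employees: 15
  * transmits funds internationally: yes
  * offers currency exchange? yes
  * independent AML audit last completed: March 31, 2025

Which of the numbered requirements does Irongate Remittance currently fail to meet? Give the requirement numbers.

2, 3, 4, 5, 6, 7, 9

1. BSA-trained employees 15 ≥ 8 → met
2. permissible investments $975,000 < $1,175,000 → not met
3. condition 'transmits funds internationally' holds; suspicious-activity review 34 days ago vs limit 30 → not met
4. transaction monitoring calibration 372 days ago vs limit 270 → not met
5. condition 'offers currency exchange' holds; agent due-diligence review 179 days ago vs limit 120 → not met
6. designated compliance officers 1 < 2 → not met
7. sanctions-list screening review 33 days ago vs limit 30 → not met
8. agent list present → met
9. independent AML audit 63 days ago vs limit 60 → not met
10. regulatory findings open 0 ≤ 0 → met
Not met: 2, 3, 4, 5, 6, 7, 9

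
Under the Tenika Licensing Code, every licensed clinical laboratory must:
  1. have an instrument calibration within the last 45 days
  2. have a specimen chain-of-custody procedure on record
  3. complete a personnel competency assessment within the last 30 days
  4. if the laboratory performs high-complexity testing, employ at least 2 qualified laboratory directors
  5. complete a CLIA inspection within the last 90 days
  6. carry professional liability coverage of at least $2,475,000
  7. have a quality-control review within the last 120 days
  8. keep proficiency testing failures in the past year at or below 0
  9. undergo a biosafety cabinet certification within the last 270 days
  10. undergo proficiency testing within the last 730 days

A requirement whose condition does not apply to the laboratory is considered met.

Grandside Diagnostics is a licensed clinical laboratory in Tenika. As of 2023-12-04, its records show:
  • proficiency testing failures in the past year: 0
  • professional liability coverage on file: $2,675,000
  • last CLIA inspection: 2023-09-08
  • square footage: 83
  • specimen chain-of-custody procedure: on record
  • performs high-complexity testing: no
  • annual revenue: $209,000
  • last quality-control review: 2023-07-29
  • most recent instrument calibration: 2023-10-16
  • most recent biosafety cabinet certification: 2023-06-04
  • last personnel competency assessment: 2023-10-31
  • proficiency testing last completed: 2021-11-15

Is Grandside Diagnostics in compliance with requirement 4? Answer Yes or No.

4. condition 'performs high-complexity testing' does not hold → requirement n/a → met

Yes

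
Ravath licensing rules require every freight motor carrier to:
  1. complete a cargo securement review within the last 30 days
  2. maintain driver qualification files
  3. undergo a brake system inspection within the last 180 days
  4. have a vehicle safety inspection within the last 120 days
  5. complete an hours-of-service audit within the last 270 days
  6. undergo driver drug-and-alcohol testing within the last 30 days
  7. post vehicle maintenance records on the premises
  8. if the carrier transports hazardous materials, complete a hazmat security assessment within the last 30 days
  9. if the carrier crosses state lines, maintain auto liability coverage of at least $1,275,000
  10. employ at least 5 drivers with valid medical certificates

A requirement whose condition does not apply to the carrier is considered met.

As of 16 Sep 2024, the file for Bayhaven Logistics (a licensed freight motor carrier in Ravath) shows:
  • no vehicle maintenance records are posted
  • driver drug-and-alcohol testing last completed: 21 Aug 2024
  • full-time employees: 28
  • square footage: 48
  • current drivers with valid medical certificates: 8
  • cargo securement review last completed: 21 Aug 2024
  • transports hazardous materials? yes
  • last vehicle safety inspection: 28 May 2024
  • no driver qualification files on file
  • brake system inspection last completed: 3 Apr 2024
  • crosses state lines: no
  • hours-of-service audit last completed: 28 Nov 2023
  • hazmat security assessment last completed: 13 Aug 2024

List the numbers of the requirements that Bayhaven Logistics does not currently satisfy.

1. cargo securement review 26 days ago vs limit 30 → met
2. driver qualification files absent → not met
3. brake system inspection 166 days ago vs limit 180 → met
4. vehicle safety inspection 111 days ago vs limit 120 → met
5. hours-of-service audit 293 days ago vs limit 270 → not met
6. driver drug-and-alcohol testing 26 days ago vs limit 30 → met
7. vehicle maintenance records absent → not met
8. condition 'transports hazardous materials' holds; hazmat security assessment 34 days ago vs limit 30 → not met
9. condition 'crosses state lines' does not hold → requirement n/a → met
10. drivers with valid medical certificates 8 ≥ 5 → met
Not met: 2, 5, 7, 8

2, 5, 7, 8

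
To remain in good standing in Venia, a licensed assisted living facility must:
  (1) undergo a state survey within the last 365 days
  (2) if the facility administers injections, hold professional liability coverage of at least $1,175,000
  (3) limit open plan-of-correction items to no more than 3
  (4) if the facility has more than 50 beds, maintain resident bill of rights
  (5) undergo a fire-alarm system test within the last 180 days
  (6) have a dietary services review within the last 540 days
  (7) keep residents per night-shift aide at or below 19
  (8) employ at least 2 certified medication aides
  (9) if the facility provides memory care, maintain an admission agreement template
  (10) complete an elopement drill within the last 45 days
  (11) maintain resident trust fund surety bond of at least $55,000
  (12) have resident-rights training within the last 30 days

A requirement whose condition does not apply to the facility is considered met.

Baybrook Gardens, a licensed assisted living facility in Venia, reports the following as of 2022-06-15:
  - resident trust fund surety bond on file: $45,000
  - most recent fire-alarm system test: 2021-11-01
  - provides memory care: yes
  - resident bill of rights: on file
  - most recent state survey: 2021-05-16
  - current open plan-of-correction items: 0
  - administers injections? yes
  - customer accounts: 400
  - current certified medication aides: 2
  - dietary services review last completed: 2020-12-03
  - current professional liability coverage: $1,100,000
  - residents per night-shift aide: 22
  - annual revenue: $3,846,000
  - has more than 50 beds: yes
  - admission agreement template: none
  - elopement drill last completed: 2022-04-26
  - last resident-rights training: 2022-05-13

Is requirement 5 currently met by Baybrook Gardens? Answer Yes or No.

No

5. fire-alarm system test 226 days ago vs limit 180 → not met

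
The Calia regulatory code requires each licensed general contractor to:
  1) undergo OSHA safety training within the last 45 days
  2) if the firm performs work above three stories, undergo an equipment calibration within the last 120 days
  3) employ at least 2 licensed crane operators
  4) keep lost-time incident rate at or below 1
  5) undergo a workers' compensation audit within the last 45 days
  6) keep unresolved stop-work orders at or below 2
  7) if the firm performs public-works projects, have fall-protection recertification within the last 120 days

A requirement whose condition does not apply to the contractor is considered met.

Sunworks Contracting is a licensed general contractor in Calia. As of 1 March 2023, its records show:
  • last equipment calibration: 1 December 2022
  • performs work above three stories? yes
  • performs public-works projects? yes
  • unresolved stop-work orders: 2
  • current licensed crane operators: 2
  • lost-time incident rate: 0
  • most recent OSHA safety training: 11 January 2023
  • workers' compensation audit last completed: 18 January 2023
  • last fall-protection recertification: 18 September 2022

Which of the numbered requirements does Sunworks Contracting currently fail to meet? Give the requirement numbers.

1, 7

1. OSHA safety training 49 days ago vs limit 45 → not met
2. condition 'performs work above three stories' holds; equipment calibration 90 days ago vs limit 120 → met
3. licensed crane operators 2 ≥ 2 → met
4. lost-time incident rate 0 ≤ 1 → met
5. workers' compensation audit 42 days ago vs limit 45 → met
6. unresolved stop-work orders 2 ≤ 2 → met
7. condition 'performs public-works projects' holds; fall-protection recertification 164 days ago vs limit 120 → not met
Not met: 1, 7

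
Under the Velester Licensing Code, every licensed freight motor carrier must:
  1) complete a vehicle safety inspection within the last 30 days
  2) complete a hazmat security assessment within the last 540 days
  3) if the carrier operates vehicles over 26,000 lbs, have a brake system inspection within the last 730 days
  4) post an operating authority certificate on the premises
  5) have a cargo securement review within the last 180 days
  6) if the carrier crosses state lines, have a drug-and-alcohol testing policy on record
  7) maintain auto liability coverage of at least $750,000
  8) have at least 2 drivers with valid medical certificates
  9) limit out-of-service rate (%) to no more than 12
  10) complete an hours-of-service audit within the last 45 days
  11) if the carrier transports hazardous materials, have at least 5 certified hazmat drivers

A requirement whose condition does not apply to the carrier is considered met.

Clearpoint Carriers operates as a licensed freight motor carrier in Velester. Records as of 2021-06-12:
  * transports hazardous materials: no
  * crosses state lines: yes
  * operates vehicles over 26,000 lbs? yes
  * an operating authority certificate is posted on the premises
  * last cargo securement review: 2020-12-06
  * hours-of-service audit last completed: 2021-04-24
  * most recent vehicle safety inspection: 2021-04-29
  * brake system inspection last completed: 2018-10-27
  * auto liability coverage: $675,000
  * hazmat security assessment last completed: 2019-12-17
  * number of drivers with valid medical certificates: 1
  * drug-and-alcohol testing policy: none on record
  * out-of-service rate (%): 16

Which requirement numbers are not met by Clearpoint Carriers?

1, 2, 3, 5, 6, 7, 8, 9, 10

1. vehicle safety inspection 44 days ago vs limit 30 → not met
2. hazmat security assessment 543 days ago vs limit 540 → not met
3. condition 'operates vehicles over 26,000 lbs' holds; brake system inspection 959 days ago vs limit 730 → not met
4. operating authority certificate present → met
5. cargo securement review 188 days ago vs limit 180 → not met
6. condition 'crosses state lines' holds; drug-and-alcohol testing policy absent → not met
7. auto liability coverage $675,000 < $750,000 → not met
8. drivers with valid medical certificates 1 < 2 → not met
9. out-of-service rate (%) 16 > 12 → not met
10. hours-of-service audit 49 days ago vs limit 45 → not met
11. condition 'transports hazardous materials' does not hold → requirement n/a → met
Not met: 1, 2, 3, 5, 6, 7, 8, 9, 10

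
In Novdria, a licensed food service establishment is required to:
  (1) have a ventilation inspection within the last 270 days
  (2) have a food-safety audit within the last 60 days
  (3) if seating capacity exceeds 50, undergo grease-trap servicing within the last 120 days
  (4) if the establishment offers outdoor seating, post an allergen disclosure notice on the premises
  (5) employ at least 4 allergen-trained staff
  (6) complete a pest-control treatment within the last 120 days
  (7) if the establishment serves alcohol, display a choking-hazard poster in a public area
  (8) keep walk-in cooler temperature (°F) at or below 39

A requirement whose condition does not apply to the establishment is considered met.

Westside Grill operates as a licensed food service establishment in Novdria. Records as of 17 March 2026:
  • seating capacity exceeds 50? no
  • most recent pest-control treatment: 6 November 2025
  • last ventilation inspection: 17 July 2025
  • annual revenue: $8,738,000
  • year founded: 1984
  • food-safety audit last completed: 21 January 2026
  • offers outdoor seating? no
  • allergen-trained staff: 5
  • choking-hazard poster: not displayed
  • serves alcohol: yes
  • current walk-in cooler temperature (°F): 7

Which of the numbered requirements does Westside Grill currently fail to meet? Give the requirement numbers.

6, 7

1. ventilation inspection 243 days ago vs limit 270 → met
2. food-safety audit 55 days ago vs limit 60 → met
3. condition 'seating capacity exceeds 50' does not hold → requirement n/a → met
4. condition 'offers outdoor seating' does not hold → requirement n/a → met
5. allergen-trained staff 5 ≥ 4 → met
6. pest-control treatment 131 days ago vs limit 120 → not met
7. condition 'serves alcohol' holds; choking-hazard poster absent → not met
8. walk-in cooler temperature (°F) 7 ≤ 39 → met
Not met: 6, 7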